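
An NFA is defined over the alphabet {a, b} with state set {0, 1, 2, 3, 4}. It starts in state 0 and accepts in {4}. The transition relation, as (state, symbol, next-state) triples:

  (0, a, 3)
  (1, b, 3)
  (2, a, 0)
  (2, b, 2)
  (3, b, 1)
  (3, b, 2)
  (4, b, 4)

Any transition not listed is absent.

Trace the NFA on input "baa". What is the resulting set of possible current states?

Start in {0}.
Read 'b': {0} → ∅.
The set is empty and remains empty for the remaining 2 symbols.

∅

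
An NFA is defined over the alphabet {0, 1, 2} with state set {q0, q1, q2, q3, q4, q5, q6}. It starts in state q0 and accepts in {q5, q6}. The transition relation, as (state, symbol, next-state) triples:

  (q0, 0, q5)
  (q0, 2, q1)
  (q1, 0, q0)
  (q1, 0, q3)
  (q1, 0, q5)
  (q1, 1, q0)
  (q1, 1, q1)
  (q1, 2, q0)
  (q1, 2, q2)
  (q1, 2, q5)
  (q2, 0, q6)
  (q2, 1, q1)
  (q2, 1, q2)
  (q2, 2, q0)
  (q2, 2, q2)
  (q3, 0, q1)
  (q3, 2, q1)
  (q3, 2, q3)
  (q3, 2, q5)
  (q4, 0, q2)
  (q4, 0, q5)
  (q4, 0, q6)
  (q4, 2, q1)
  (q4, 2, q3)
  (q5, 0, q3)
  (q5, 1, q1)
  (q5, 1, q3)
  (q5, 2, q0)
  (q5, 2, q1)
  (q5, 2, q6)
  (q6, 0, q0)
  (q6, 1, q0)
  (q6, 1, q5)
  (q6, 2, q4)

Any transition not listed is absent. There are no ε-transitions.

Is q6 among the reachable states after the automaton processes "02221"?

No

Start in {q0}.
Read '0': {q0} → {q5}.
Read '2': {q5} → {q0, q1, q6}.
Read '2': {q0, q1, q6} → {q0, q1, q2, q4, q5}.
Read '2': {q0, q1, q2, q4, q5} → {q0, q1, q2, q3, q5, q6}.
Read '1': {q0, q1, q2, q3, q5, q6} → {q0, q1, q2, q3, q5}.
State q6 is not in {q0, q1, q2, q3, q5}.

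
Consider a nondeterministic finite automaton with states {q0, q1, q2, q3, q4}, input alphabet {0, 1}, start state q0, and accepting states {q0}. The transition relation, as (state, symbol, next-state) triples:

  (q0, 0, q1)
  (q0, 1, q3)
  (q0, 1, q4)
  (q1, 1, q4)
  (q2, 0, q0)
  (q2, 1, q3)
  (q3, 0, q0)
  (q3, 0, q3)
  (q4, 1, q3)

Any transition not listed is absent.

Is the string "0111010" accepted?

No

Start in {q0}.
Read '0': {q0} → {q1}.
Read '1': {q1} → {q4}.
Read '1': {q4} → {q3}.
Read '1': {q3} → ∅.
The set is empty and remains empty for the remaining 3 symbols.
The final set ∅ contains no accepting state.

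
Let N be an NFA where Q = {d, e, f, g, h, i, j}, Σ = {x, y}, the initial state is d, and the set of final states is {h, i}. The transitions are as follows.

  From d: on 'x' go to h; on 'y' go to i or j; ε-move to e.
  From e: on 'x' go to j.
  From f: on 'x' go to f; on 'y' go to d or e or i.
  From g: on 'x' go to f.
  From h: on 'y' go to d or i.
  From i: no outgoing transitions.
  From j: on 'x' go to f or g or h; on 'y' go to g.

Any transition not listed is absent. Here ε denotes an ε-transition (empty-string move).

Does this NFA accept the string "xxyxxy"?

Yes

Start: ε-closure({d}) = {d, e}.
Read 'x': d→{h}, e→{j}; now {h, j}.
Read 'x': h→∅, j→{f, g, h}; now {f, g, h}.
Read 'y': f→{d, e, i}, g→∅, h→{d, i}; now {d, e, i}.
Read 'x': d→{h}, e→{j}, i→∅; now {h, j}.
Read 'x': h→∅, j→{f, g, h}; now {f, g, h}.
Read 'y': f→{d, e, i}, g→∅, h→{d, i}; now {d, e, i}.
The final set {d, e, i} contains the accepting state i.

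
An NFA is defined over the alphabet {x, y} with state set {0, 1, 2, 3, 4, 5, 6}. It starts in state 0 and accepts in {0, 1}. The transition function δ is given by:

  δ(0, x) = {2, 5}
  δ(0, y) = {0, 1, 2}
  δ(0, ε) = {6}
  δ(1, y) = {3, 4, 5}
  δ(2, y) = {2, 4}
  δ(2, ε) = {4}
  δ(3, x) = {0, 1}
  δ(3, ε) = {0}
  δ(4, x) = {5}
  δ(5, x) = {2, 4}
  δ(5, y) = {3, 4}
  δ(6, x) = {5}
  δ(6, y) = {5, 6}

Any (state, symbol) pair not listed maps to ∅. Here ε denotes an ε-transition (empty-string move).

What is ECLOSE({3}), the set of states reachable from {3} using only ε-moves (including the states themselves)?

{0, 3, 6}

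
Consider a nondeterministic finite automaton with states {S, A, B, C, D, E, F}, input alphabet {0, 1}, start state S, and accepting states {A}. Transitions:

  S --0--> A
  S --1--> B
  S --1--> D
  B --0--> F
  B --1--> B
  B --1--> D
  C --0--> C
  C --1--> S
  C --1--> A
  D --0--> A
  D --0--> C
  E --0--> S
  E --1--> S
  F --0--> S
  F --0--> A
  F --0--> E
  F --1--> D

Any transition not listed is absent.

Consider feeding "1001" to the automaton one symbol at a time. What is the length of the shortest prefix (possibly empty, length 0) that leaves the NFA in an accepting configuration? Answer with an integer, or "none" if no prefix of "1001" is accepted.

2

Start in {S}.
Read '1': {S} → {B, D}.
Read '0': {B, D} → {A, C, F}.
None of the earlier sets intersect F, but {A, C, F} does.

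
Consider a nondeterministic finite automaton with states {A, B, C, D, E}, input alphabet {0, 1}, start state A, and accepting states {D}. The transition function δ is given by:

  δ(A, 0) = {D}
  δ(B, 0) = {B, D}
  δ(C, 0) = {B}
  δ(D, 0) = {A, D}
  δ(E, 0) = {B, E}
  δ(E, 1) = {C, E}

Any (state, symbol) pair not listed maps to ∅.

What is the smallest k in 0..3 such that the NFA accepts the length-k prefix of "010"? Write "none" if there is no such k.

1

Start in {A}.
Read '0': {A} → {D}.
None of the earlier sets intersect F, but {D} does.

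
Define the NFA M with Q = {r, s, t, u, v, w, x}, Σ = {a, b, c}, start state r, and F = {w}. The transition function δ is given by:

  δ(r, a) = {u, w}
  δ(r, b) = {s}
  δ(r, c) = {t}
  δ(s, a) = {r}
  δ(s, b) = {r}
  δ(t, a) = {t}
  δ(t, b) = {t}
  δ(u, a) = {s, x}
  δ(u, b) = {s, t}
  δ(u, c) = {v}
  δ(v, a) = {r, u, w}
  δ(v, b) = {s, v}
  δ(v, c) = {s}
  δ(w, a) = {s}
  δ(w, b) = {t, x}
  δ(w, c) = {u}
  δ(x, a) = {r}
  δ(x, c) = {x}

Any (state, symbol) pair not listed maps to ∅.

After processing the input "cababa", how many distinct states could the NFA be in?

1

Start in {r}.
Read 'c': r→{t}; now {t}.
Read 'a': t→{t}; now {t}.
Read 'b': t→{t}; now {t}.
Read 'a': t→{t}; now {t}.
Read 'b': t→{t}; now {t}.
Read 'a': t→{t}; now {t}.
That set has 1 state.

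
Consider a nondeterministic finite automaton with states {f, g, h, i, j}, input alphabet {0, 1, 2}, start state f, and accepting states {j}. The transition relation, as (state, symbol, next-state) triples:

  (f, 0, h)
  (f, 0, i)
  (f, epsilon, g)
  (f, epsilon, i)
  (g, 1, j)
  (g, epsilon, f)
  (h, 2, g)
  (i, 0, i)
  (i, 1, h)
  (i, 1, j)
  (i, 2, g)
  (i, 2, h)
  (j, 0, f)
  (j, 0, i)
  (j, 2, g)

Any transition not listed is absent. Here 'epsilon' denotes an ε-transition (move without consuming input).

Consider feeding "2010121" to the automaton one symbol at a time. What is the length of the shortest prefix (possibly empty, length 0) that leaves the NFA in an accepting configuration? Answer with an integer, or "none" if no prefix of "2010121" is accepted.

Start: ε-closure({f}) = {f, g, i}.
Read '2': {f, g, i} → {f, g, h, i}.
Read '0': {f, g, h, i} → {h, i}.
Read '1': {h, i} → {h, j}.
None of the earlier sets intersect F, but {h, j} does.

3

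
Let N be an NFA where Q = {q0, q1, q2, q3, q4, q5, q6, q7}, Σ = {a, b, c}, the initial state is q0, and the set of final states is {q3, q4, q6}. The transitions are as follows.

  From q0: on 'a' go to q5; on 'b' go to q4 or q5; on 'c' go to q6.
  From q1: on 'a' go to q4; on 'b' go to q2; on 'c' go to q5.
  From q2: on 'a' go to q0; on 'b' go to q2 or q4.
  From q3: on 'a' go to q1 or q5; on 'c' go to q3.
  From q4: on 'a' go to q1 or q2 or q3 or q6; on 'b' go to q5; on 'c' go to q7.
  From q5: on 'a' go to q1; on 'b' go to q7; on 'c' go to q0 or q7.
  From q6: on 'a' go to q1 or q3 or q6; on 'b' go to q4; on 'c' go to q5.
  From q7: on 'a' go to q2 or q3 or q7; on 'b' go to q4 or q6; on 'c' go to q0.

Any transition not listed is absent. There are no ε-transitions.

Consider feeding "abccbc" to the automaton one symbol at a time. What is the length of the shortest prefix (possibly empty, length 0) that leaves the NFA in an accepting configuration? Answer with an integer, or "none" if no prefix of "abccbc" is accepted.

4

Start in {q0}.
Read 'a': q0→{q5}; now {q5}.
Read 'b': q5→{q7}; now {q7}.
Read 'c': q7→{q0}; now {q0}.
Read 'c': q0→{q6}; now {q6}.
None of the earlier sets intersect F, but {q6} does.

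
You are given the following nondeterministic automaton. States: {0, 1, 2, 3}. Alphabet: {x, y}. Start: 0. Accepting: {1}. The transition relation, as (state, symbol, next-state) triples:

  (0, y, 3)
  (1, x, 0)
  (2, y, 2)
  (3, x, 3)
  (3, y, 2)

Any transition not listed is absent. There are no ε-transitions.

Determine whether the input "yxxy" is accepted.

No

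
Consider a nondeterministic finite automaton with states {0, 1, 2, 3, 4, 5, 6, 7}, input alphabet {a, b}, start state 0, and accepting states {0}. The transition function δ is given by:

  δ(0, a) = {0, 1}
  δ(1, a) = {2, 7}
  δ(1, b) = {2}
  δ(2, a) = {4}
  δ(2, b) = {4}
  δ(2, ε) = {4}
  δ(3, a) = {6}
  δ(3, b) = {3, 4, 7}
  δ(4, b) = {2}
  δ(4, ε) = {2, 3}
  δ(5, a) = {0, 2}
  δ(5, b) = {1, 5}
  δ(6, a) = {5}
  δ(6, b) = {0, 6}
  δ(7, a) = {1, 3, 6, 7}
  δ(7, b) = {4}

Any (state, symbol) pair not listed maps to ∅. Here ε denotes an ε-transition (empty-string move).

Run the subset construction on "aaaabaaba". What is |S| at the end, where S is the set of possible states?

8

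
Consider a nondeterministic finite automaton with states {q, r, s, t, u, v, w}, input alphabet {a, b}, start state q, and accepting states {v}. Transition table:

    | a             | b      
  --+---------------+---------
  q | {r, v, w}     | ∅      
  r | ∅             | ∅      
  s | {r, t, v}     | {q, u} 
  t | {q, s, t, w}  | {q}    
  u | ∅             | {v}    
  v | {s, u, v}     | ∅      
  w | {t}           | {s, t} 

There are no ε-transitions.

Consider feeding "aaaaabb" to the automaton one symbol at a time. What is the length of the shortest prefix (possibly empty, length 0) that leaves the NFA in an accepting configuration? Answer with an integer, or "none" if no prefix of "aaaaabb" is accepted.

Start in {q}.
Read 'a': q→{r, v, w}; now {r, v, w}.
None of the earlier sets intersect F, but {r, v, w} does.

1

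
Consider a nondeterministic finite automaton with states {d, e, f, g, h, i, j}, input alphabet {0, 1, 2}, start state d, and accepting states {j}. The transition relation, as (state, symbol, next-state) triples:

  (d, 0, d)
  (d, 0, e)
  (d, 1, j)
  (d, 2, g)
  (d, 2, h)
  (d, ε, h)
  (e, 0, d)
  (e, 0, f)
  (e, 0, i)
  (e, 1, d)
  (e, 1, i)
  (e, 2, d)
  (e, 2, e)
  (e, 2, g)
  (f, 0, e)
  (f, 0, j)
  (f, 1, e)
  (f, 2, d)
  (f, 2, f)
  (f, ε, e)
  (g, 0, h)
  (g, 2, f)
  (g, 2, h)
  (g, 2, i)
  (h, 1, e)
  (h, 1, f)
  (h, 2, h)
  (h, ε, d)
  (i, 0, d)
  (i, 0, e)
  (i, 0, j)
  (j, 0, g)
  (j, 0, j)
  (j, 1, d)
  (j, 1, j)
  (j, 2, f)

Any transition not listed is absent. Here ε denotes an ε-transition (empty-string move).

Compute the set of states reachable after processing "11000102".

{d, e, f, g, h, i}

Start: ε-closure({d}) = {d, h}.
Read '1': d→{j}, h→{e, f}; now {e, f, j}.
Read '1': e→{d, i}, f→{e}, j→{d, j}; union {d, e, i, j}; ε-closure = {d, e, h, i, j}.
Read '0': d→{d, e}, e→{d, f, i}, h→∅, i→{d, e, j}, j→{g, j}; union {d, e, f, g, i, j}; ε-closure = {d, e, f, g, h, i, j}.
Read '0': d→{d, e}, e→{d, f, i}, f→{e, j}, g→{h}, h→∅, i→{d, e, j}, j→{g, j}; now {d, e, f, g, h, i, j}.
Read '0': d→{d, e}, e→{d, f, i}, f→{e, j}, g→{h}, h→∅, i→{d, e, j}, j→{g, j}; now {d, e, f, g, h, i, j}.
Read '1': d→{j}, e→{d, i}, f→{e}, g→∅, h→{e, f}, i→∅, j→{d, j}; union {d, e, f, i, j}; ε-closure = {d, e, f, h, i, j}.
Read '0': d→{d, e}, e→{d, f, i}, f→{e, j}, h→∅, i→{d, e, j}, j→{g, j}; union {d, e, f, g, i, j}; ε-closure = {d, e, f, g, h, i, j}.
Read '2': d→{g, h}, e→{d, e, g}, f→{d, f}, g→{f, h, i}, h→{h}, i→∅, j→{f}; now {d, e, f, g, h, i}.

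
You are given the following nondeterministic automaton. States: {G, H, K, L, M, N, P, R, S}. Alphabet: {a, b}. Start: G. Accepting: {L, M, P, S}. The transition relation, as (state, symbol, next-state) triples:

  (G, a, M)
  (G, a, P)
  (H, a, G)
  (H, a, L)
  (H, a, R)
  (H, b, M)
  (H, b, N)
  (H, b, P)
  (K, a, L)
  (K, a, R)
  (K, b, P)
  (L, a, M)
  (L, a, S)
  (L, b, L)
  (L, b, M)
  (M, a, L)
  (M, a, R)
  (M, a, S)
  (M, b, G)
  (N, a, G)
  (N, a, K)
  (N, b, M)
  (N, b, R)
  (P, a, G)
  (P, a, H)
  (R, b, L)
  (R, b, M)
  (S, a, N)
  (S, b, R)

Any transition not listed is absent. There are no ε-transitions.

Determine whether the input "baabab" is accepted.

No

Start in {G}.
Read 'b': {G} → ∅.
The set is empty and remains empty for the remaining 5 symbols.
The final set ∅ contains no accepting state.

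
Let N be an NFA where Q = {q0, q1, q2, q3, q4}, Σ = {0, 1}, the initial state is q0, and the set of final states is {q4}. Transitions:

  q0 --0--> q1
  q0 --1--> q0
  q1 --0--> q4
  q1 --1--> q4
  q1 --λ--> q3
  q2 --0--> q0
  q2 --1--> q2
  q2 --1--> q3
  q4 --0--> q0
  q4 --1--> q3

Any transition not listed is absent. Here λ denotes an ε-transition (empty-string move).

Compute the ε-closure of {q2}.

{q2}

Begin with {q2}.
No ε-moves leave this set, so the closure equals the set itself.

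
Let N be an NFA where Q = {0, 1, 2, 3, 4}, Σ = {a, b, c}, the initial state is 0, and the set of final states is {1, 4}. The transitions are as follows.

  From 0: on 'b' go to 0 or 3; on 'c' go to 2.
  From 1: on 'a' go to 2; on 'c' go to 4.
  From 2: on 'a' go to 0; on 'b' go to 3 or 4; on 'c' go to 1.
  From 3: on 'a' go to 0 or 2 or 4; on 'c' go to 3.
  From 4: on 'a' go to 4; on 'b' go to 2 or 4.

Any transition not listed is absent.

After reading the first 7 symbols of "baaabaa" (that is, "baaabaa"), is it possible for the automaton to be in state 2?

No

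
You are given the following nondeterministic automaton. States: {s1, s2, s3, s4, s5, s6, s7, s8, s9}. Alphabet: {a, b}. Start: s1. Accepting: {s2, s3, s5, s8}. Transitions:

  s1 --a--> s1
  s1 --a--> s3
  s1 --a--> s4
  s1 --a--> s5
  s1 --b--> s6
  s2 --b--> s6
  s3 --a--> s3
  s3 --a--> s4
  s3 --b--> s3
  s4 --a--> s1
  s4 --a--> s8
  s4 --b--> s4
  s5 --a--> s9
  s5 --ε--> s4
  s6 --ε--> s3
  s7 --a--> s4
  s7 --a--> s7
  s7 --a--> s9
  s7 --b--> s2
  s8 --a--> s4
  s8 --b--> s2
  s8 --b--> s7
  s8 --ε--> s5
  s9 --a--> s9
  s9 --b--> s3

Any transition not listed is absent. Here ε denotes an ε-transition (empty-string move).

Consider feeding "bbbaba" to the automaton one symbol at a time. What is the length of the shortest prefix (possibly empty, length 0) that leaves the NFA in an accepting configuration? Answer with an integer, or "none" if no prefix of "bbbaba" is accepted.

Start in {s1}.
Read 'b': {s1} → {s3, s6}.
None of the earlier sets intersect F, but {s3, s6} does.

1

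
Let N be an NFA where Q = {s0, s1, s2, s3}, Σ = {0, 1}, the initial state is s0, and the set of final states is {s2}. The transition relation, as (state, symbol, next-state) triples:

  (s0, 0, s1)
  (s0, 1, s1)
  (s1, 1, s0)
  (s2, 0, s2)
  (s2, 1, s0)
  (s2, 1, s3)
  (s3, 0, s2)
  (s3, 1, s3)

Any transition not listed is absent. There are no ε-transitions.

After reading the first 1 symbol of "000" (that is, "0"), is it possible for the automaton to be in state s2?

Start in {s0}.
Read '0': s0→{s1}; now {s1}.
State s2 is not in {s1}.

No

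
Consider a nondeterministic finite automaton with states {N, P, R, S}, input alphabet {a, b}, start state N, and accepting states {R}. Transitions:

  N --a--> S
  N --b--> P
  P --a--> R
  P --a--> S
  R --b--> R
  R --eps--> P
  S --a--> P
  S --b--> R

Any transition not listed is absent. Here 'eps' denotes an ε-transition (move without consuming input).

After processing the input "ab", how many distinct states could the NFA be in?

2

Start in {N}.
Read 'a': {N} → {S}.
Read 'b': {S} → {P, R}.
That set has 2 states.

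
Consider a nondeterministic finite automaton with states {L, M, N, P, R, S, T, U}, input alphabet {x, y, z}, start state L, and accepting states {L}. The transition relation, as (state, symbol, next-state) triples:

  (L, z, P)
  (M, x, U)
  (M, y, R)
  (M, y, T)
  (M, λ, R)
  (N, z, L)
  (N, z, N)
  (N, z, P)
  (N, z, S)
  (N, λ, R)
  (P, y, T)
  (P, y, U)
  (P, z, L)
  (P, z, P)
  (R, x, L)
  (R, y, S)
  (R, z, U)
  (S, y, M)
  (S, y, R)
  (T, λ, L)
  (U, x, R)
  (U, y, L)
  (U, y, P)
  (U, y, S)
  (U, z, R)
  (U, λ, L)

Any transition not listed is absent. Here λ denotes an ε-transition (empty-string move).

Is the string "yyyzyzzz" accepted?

Start in {L}.
Read 'y': L→∅; now ∅.
The set is empty and remains empty for the remaining 7 symbols.
The final set ∅ contains no accepting state.

No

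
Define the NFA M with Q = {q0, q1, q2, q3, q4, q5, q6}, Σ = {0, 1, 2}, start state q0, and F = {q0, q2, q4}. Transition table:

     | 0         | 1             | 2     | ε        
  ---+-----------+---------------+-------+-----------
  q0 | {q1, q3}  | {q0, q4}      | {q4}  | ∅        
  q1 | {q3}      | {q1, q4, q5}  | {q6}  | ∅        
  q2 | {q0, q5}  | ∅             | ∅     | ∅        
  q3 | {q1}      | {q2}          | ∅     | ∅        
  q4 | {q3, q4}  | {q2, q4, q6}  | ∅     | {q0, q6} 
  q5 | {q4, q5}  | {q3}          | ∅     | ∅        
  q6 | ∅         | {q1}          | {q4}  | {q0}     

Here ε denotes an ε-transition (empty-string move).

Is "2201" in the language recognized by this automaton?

Yes

Start in {q0}.
Read '2': {q0} → {q0, q4, q6}.
Read '2': {q0, q4, q6} → {q0, q4, q6}.
Read '0': {q0, q4, q6} → {q0, q1, q3, q4, q6}.
Read '1': {q0, q1, q3, q4, q6} → {q0, q1, q2, q4, q5, q6}.
The final set {q0, q1, q2, q4, q5, q6} contains the accepting states q0, q2, q4.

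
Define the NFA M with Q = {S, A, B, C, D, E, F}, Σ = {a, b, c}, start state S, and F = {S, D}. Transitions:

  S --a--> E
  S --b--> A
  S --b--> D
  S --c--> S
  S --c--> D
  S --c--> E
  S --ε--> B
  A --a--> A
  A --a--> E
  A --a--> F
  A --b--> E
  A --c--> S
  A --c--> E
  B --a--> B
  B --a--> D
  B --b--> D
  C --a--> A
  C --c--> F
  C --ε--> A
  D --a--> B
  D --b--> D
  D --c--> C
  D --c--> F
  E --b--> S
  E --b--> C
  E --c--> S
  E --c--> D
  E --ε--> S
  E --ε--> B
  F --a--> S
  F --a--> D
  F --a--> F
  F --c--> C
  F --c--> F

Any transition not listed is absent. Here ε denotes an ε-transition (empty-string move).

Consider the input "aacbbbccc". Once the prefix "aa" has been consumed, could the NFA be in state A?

Start: ε-closure({S}) = {S, B}.
Read 'a': {S, B} → {S, B, D, E}.
Read 'a': {S, B, D, E} → {S, B, D, E}.
State A is not in {S, B, D, E}.

No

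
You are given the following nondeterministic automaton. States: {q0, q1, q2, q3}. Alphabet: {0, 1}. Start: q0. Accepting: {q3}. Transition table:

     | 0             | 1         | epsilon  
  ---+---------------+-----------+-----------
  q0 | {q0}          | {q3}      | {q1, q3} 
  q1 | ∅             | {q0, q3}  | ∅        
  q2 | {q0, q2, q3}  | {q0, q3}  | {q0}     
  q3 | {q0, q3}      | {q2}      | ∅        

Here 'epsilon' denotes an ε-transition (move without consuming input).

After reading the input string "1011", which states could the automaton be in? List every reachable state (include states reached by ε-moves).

Start: ε-closure({q0}) = {q0, q1, q3}.
Read '1': q0→{q3}, q1→{q0, q3}, q3→{q2}; union {q0, q2, q3}; ε-closure = {q0, q1, q2, q3}.
Read '0': q0→{q0}, q1→∅, q2→{q0, q2, q3}, q3→{q0, q3}; union {q0, q2, q3}; ε-closure = {q0, q1, q2, q3}.
Read '1': q0→{q3}, q1→{q0, q3}, q2→{q0, q3}, q3→{q2}; union {q0, q2, q3}; ε-closure = {q0, q1, q2, q3}.
Read '1': q0→{q3}, q1→{q0, q3}, q2→{q0, q3}, q3→{q2}; union {q0, q2, q3}; ε-closure = {q0, q1, q2, q3}.

{q0, q1, q2, q3}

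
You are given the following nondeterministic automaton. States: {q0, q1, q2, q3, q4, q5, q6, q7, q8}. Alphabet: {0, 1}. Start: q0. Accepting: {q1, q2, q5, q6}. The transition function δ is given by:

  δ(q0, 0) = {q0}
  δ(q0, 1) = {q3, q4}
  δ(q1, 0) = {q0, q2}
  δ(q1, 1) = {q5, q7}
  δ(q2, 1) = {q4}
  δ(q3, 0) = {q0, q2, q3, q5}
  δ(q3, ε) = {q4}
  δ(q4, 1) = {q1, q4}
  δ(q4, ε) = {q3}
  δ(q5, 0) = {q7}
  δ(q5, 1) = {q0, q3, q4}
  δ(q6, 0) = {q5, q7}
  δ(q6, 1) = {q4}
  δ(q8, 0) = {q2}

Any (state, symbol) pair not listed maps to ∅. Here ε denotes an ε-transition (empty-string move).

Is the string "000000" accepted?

No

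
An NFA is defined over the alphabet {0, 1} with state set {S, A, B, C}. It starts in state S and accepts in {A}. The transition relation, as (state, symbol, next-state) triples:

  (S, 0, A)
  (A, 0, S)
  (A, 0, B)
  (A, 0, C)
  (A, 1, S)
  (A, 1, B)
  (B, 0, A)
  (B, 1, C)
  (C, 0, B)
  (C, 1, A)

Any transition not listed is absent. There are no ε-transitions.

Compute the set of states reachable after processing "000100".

{S, A, B, C}

Start in {S}.
Read '0': {S} → {A}.
Read '0': {A} → {S, B, C}.
Read '0': {S, B, C} → {A, B}.
Read '1': {A, B} → {S, B, C}.
Read '0': {S, B, C} → {A, B}.
Read '0': {A, B} → {S, A, B, C}.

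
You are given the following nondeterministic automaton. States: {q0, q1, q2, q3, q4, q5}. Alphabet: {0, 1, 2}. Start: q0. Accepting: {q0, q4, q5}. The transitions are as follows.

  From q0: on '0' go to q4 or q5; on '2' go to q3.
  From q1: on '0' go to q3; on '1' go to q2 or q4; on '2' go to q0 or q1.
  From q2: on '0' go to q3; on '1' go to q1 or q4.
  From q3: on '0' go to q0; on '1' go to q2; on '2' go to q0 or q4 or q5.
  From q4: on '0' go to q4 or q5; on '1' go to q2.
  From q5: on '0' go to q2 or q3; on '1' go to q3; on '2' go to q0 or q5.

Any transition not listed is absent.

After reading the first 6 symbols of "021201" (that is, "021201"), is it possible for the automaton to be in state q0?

Start in {q0}.
Read '0': q0→{q4, q5}; now {q4, q5}.
Read '2': q4→∅, q5→{q0, q5}; now {q0, q5}.
Read '1': q0→∅, q5→{q3}; now {q3}.
Read '2': q3→{q0, q4, q5}; now {q0, q4, q5}.
Read '0': q0→{q4, q5}, q4→{q4, q5}, q5→{q2, q3}; now {q2, q3, q4, q5}.
Read '1': q2→{q1, q4}, q3→{q2}, q4→{q2}, q5→{q3}; now {q1, q2, q3, q4}.
State q0 is not in {q1, q2, q3, q4}.

No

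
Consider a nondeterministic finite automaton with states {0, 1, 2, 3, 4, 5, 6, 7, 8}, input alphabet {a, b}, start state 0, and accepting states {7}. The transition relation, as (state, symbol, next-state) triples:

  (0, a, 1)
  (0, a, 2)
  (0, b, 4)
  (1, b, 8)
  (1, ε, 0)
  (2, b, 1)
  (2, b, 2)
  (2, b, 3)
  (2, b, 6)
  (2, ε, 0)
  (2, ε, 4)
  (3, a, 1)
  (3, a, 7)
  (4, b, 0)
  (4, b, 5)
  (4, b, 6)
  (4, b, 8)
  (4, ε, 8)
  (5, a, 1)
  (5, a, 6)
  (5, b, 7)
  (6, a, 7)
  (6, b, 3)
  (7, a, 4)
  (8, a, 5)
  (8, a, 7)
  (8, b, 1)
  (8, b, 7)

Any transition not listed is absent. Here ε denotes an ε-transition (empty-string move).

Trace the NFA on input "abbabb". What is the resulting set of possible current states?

{0, 1, 2, 3, 4, 5, 6, 7, 8}

Start in {0}.
Read 'a': 0→{1, 2}; union {1, 2}; ε-closure = {0, 1, 2, 4, 8}.
Read 'b': 0→{4}, 1→{8}, 2→{1, 2, 3, 6}, 4→{0, 5, 6, 8}, 8→{1, 7}; now {0, 1, 2, 3, 4, 5, 6, 7, 8}.
Read 'b': 0→{4}, 1→{8}, 2→{1, 2, 3, 6}, 3→∅, 4→{0, 5, 6, 8}, 5→{7}, 6→{3}, 7→∅, 8→{1, 7}; now {0, 1, 2, 3, 4, 5, 6, 7, 8}.
Read 'a': 0→{1, 2}, 1→∅, 2→∅, 3→{1, 7}, 4→∅, 5→{1, 6}, 6→{7}, 7→{4}, 8→{5, 7}; union {1, 2, 4, 5, 6, 7}; ε-closure = {0, 1, 2, 4, 5, 6, 7, 8}.
Read 'b': 0→{4}, 1→{8}, 2→{1, 2, 3, 6}, 4→{0, 5, 6, 8}, 5→{7}, 6→{3}, 7→∅, 8→{1, 7}; now {0, 1, 2, 3, 4, 5, 6, 7, 8}.
Read 'b': 0→{4}, 1→{8}, 2→{1, 2, 3, 6}, 3→∅, 4→{0, 5, 6, 8}, 5→{7}, 6→{3}, 7→∅, 8→{1, 7}; now {0, 1, 2, 3, 4, 5, 6, 7, 8}.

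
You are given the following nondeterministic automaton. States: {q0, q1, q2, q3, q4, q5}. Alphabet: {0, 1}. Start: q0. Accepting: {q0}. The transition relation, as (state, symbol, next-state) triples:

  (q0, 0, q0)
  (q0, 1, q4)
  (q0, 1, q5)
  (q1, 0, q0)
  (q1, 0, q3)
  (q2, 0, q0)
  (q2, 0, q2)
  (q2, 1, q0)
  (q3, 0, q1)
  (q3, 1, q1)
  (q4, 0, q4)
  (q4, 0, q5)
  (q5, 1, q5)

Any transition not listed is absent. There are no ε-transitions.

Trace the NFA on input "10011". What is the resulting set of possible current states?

{q5}

Start in {q0}.
Read '1': q0→{q4, q5}; now {q4, q5}.
Read '0': q4→{q4, q5}, q5→∅; now {q4, q5}.
Read '0': q4→{q4, q5}, q5→∅; now {q4, q5}.
Read '1': q4→∅, q5→{q5}; now {q5}.
Read '1': q5→{q5}; now {q5}.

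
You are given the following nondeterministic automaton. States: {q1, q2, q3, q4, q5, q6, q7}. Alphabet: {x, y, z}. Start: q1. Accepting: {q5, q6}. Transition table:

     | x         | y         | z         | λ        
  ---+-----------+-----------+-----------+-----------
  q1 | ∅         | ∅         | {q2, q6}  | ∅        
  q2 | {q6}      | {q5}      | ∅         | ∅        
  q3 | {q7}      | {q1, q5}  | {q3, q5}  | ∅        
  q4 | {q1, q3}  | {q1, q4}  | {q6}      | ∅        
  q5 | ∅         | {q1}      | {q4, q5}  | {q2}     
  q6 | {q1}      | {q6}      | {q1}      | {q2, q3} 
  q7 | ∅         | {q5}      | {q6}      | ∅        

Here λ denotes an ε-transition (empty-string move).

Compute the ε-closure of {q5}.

{q2, q5}

Begin with {q5}.
ε-move q5 → q2; add q2.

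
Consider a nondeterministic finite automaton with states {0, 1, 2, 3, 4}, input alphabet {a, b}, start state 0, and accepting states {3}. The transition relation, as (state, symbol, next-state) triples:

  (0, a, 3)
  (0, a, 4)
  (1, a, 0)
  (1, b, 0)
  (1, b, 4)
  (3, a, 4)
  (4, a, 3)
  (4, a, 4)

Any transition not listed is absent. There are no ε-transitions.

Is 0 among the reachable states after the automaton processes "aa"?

No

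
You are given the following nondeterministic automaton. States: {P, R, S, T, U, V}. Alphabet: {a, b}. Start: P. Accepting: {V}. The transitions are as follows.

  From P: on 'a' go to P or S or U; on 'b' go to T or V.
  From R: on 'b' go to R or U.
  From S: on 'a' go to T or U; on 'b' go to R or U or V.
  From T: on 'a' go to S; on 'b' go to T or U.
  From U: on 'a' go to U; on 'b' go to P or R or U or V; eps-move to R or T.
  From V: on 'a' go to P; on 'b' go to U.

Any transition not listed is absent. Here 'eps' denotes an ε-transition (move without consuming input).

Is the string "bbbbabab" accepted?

Yes

Start in {P}.
Read 'b': P→{T, V}; now {T, V}.
Read 'b': T→{T, U}, V→{U}; union {T, U}; ε-closure = {R, T, U}.
Read 'b': R→{R, U}, T→{T, U}, U→{P, R, U, V}; now {P, R, T, U, V}.
Read 'b': P→{T, V}, R→{R, U}, T→{T, U}, U→{P, R, U, V}, V→{U}; now {P, R, T, U, V}.
Read 'a': P→{P, S, U}, R→∅, T→{S}, U→{U}, V→{P}; union {P, S, U}; ε-closure = {P, R, S, T, U}.
Read 'b': P→{T, V}, R→{R, U}, S→{R, U, V}, T→{T, U}, U→{P, R, U, V}; now {P, R, T, U, V}.
Read 'a': P→{P, S, U}, R→∅, T→{S}, U→{U}, V→{P}; union {P, S, U}; ε-closure = {P, R, S, T, U}.
Read 'b': P→{T, V}, R→{R, U}, S→{R, U, V}, T→{T, U}, U→{P, R, U, V}; now {P, R, T, U, V}.
The final set {P, R, T, U, V} contains the accepting state V.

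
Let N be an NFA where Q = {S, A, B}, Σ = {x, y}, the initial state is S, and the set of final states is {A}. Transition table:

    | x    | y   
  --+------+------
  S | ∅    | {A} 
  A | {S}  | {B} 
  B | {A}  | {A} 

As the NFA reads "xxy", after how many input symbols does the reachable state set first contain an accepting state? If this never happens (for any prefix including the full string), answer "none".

none

Start in {S}.
Read 'x': {S} → ∅.
The set is empty and remains empty for the remaining 2 symbols.
No reachable set along the way intersects F.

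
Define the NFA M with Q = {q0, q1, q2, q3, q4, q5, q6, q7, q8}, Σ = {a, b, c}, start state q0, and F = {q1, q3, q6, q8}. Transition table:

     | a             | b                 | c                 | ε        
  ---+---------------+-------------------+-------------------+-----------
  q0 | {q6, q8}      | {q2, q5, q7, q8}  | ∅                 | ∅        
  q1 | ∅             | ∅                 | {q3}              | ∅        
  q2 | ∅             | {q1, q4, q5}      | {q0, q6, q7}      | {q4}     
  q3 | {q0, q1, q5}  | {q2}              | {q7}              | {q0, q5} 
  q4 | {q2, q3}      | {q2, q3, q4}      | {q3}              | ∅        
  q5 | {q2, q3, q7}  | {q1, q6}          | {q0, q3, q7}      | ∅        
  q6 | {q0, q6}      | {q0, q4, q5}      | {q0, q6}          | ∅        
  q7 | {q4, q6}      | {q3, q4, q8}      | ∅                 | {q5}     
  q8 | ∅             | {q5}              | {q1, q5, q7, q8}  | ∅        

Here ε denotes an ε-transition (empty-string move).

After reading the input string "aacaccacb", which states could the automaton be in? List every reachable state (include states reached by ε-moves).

{q0, q1, q2, q3, q4, q5, q6, q7, q8}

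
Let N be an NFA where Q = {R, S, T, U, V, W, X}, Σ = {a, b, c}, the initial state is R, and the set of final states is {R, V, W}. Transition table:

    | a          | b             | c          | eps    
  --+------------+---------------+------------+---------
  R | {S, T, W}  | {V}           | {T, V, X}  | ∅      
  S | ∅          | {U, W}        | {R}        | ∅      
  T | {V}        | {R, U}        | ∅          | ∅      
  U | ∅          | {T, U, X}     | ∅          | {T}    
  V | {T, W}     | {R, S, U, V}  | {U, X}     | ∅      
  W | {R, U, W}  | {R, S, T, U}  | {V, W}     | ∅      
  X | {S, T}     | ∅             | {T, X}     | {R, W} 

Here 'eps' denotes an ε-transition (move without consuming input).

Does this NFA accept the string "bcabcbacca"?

Yes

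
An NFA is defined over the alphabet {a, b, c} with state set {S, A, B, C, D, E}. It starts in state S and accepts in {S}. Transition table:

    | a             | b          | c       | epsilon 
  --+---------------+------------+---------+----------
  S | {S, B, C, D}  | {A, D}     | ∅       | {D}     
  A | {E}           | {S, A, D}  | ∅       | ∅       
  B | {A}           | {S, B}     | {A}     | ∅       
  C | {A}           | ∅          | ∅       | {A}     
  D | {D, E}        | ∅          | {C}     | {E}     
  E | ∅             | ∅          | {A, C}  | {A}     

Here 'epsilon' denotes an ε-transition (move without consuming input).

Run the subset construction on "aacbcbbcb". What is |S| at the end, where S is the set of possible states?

Start: ε-closure({S}) = {S, A, D, E}.
Read 'a': S→{S, B, C, D}, A→{E}, D→{D, E}, E→∅; union {S, B, C, D, E}; ε-closure = {S, A, B, C, D, E}.
Read 'a': S→{S, B, C, D}, A→{E}, B→{A}, C→{A}, D→{D, E}, E→∅; now {S, A, B, C, D, E}.
Read 'c': S→∅, A→∅, B→{A}, C→∅, D→{C}, E→{A, C}; now {A, C}.
Read 'b': A→{S, A, D}, C→∅; union {S, A, D}; ε-closure = {S, A, D, E}.
Read 'c': S→∅, A→∅, D→{C}, E→{A, C}; now {A, C}.
Read 'b': A→{S, A, D}, C→∅; union {S, A, D}; ε-closure = {S, A, D, E}.
Read 'b': S→{A, D}, A→{S, A, D}, D→∅, E→∅; union {S, A, D}; ε-closure = {S, A, D, E}.
Read 'c': S→∅, A→∅, D→{C}, E→{A, C}; now {A, C}.
Read 'b': A→{S, A, D}, C→∅; union {S, A, D}; ε-closure = {S, A, D, E}.
That set has 4 states.

4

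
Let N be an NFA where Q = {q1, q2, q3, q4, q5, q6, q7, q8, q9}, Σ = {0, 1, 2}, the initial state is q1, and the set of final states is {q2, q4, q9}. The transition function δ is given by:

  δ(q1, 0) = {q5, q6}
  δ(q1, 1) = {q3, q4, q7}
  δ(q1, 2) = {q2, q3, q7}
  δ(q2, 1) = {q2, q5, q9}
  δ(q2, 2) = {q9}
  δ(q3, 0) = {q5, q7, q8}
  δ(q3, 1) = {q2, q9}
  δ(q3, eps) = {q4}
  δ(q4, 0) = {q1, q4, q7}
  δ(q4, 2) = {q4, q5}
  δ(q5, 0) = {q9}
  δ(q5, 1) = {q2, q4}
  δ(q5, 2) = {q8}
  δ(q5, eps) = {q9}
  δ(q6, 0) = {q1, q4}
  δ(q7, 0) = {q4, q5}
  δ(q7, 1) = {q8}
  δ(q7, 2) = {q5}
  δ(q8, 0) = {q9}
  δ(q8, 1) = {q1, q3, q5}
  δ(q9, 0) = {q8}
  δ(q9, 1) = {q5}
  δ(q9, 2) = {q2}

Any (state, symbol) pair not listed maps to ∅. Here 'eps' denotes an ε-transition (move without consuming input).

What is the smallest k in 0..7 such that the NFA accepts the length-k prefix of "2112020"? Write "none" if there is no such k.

1

Start in {q1}.
Read '2': {q1} → {q2, q3, q4, q7}.
None of the earlier sets intersect F, but {q2, q3, q4, q7} does.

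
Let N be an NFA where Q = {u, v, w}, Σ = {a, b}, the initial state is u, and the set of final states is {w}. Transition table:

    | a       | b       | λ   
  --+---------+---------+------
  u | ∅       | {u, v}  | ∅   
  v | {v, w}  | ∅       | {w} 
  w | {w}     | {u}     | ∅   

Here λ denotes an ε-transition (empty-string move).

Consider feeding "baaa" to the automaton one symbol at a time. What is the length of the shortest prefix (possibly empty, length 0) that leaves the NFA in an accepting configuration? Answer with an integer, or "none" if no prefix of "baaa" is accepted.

1

Start in {u}.
Read 'b': u→{u, v}; union {u, v}; ε-closure = {u, v, w}.
None of the earlier sets intersect F, but {u, v, w} does.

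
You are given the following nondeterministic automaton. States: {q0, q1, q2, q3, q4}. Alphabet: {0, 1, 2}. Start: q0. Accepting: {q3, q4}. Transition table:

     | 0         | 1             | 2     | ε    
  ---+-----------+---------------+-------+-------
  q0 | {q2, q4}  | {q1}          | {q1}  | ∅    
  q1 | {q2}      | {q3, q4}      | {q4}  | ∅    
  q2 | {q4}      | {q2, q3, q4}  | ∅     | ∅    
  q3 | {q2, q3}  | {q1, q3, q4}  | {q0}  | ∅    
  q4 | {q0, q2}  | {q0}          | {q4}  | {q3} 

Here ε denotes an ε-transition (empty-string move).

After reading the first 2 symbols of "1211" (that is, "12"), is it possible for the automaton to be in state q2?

No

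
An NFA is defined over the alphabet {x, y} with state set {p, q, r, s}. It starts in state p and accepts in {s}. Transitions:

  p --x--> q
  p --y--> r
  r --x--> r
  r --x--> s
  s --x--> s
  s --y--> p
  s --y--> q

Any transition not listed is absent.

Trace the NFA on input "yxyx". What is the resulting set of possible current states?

Start in {p}.
Read 'y': p→{r}; now {r}.
Read 'x': r→{r, s}; now {r, s}.
Read 'y': r→∅, s→{p, q}; now {p, q}.
Read 'x': p→{q}, q→∅; now {q}.

{q}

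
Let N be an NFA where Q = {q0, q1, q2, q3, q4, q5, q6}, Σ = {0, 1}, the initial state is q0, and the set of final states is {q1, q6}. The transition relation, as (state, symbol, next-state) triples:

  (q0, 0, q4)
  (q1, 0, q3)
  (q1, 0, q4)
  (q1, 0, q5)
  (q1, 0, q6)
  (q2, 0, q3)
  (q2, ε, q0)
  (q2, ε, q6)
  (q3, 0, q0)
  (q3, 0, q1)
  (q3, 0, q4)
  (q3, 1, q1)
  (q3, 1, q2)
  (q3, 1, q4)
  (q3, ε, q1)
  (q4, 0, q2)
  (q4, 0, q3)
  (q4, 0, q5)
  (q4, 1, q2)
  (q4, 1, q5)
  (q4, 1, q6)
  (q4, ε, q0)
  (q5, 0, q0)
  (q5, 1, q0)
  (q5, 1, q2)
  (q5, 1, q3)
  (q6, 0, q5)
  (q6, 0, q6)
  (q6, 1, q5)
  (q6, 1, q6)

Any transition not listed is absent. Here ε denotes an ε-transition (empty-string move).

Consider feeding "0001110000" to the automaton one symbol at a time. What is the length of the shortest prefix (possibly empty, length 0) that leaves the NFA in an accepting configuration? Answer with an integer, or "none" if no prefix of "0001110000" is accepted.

2

Start in {q0}.
Read '0': q0→{q4}; union {q4}; ε-closure = {q0, q4}.
Read '0': q0→{q4}, q4→{q2, q3, q5}; union {q2, q3, q4, q5}; ε-closure = {q0, q1, q2, q3, q4, q5, q6}.
None of the earlier sets intersect F, but {q0, q1, q2, q3, q4, q5, q6} does.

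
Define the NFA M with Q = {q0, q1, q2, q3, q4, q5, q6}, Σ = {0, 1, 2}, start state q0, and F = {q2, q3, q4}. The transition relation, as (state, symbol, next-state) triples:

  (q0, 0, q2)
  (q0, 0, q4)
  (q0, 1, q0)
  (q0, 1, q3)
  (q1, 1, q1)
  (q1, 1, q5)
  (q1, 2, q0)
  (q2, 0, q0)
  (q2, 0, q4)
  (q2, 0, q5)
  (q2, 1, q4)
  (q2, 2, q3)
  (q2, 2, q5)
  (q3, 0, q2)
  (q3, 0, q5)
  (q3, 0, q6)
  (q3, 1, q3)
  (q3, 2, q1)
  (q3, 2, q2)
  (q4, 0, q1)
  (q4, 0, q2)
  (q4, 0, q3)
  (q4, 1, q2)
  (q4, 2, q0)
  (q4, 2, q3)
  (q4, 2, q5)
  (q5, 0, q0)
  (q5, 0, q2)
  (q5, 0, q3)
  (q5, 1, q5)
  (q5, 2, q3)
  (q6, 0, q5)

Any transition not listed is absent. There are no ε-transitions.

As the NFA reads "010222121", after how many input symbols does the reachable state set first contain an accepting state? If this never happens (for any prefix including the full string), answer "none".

1

Start in {q0}.
Read '0': {q0} → {q2, q4}.
None of the earlier sets intersect F, but {q2, q4} does.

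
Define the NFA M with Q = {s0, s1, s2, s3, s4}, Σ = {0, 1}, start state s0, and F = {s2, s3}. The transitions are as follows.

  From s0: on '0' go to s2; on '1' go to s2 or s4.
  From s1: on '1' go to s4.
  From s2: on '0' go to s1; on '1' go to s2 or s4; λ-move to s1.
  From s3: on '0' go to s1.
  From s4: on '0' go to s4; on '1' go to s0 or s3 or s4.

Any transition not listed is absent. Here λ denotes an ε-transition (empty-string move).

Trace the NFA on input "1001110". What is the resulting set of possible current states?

{s1, s2, s4}

Start in {s0}.
Read '1': {s0} → {s1, s2, s4}.
Read '0': {s1, s2, s4} → {s1, s4}.
Read '0': {s1, s4} → {s4}.
Read '1': {s4} → {s0, s3, s4}.
Read '1': {s0, s3, s4} → {s0, s1, s2, s3, s4}.
Read '1': {s0, s1, s2, s3, s4} → {s0, s1, s2, s3, s4}.
Read '0': {s0, s1, s2, s3, s4} → {s1, s2, s4}.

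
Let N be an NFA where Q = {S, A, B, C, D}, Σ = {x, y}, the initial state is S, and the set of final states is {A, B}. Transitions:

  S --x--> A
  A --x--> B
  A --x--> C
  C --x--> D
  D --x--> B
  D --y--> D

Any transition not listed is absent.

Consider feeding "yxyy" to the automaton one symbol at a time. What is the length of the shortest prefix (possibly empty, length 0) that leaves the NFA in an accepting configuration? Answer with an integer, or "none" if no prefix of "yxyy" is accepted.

Start in {S}.
Read 'y': S→∅; now ∅.
The set is empty and remains empty for the remaining 3 symbols.
No reachable set along the way intersects F.

none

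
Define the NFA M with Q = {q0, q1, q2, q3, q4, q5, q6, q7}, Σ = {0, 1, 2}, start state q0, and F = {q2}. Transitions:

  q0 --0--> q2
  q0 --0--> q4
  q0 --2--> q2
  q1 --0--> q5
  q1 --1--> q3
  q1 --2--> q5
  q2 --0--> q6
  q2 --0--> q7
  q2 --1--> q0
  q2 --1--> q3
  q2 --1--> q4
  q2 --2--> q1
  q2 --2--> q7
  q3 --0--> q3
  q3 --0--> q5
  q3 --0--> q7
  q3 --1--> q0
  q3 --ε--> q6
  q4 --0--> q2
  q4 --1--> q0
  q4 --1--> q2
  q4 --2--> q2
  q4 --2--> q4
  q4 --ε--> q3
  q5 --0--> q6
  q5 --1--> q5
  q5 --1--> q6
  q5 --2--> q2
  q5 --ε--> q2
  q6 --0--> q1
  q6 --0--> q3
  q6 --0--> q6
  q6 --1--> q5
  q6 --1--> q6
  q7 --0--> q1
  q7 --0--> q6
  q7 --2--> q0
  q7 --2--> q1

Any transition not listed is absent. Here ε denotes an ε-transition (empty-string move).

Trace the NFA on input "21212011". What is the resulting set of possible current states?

{q0, q2, q3, q4, q5, q6}

Start in {q0}.
Read '2': q0→{q2}; now {q2}.
Read '1': q2→{q0, q3, q4}; union {q0, q3, q4}; ε-closure = {q0, q3, q4, q6}.
Read '2': q0→{q2}, q3→∅, q4→{q2, q4}, q6→∅; union {q2, q4}; ε-closure = {q2, q3, q4, q6}.
Read '1': q2→{q0, q3, q4}, q3→{q0}, q4→{q0, q2}, q6→{q5, q6}; now {q0, q2, q3, q4, q5, q6}.
Read '2': q0→{q2}, q2→{q1, q7}, q3→∅, q4→{q2, q4}, q5→{q2}, q6→∅; union {q1, q2, q4, q7}; ε-closure = {q1, q2, q3, q4, q6, q7}.
Read '0': q1→{q5}, q2→{q6, q7}, q3→{q3, q5, q7}, q4→{q2}, q6→{q1, q3, q6}, q7→{q1, q6}; now {q1, q2, q3, q5, q6, q7}.
Read '1': q1→{q3}, q2→{q0, q3, q4}, q3→{q0}, q5→{q5, q6}, q6→{q5, q6}, q7→∅; union {q0, q3, q4, q5, q6}; ε-closure = {q0, q2, q3, q4, q5, q6}.
Read '1': q0→∅, q2→{q0, q3, q4}, q3→{q0}, q4→{q0, q2}, q5→{q5, q6}, q6→{q5, q6}; now {q0, q2, q3, q4, q5, q6}.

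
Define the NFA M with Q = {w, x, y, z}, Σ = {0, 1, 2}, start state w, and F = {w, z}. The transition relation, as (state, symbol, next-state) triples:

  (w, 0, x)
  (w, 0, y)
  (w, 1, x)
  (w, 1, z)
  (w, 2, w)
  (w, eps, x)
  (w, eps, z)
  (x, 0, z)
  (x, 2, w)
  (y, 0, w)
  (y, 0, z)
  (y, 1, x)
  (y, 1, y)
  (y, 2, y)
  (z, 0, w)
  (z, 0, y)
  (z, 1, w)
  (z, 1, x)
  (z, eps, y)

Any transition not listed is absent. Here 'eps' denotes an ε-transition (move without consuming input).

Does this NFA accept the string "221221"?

Yes

Start: ε-closure({w}) = {w, x, y, z}.
Read '2': w→{w}, x→{w}, y→{y}, z→∅; union {w, y}; ε-closure = {w, x, y, z}.
Read '2': w→{w}, x→{w}, y→{y}, z→∅; union {w, y}; ε-closure = {w, x, y, z}.
Read '1': w→{x, z}, x→∅, y→{x, y}, z→{w, x}; now {w, x, y, z}.
Read '2': w→{w}, x→{w}, y→{y}, z→∅; union {w, y}; ε-closure = {w, x, y, z}.
Read '2': w→{w}, x→{w}, y→{y}, z→∅; union {w, y}; ε-closure = {w, x, y, z}.
Read '1': w→{x, z}, x→∅, y→{x, y}, z→{w, x}; now {w, x, y, z}.
The final set {w, x, y, z} contains the accepting states w, z.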